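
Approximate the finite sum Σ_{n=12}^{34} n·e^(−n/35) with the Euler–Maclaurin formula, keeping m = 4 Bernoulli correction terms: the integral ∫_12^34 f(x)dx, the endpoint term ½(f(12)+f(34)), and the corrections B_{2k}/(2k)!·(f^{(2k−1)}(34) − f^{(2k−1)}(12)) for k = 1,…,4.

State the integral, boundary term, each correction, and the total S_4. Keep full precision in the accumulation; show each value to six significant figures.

S_4 ≈ 263.999

The integral term ∫_12^34 x·e^(−x/35) dx = 253.343.
Endpoint term: (f(12) + f(34))/2 = (8.51688 + 12.8704)/2 = 10.6936.
Running total after boundary: 264.037.
Order-1 term: 1/12 · (0.0108155 − 0.466400) = -0.0379654.
Partial sum through k=1: 263.999.
Order-2 term: −1/720 · (0.000626857 − 0.00153949) = 1.26755e-06.
Partial sum through k=2: 263.999.
Order-3 term: 1/30240 · (1.01623e-06 − 2.20265e-06) = -3.92336e-11.
Partial sum through k=3: 263.999.
Order-4 term: −1/1209600 · (1.24142e-09 − 2.57027e-09) = 1.09858e-15.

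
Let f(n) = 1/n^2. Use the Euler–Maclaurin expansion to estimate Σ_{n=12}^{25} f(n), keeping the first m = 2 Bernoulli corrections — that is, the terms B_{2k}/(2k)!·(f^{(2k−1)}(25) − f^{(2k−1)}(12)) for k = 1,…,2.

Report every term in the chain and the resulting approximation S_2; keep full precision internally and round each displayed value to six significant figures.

Integral: ∫_12^25 1/x^2 dx = 0.0433333.
Endpoint term: (f(12) + f(25))/2 = (0.00694444 + 0.00160000)/2 = 0.00427222.
Running total after boundary: 0.0476056.
Order-1 term: 1/12 · (-0.000128000 − (-0.00115741)) = 8.57840e-05.
After k=1: 0.0476913.
Order-2 term: −1/720 · (-2.45760e-06 − (-9.64506e-05)) = -1.30546e-07.

S_2 ≈ 0.0476912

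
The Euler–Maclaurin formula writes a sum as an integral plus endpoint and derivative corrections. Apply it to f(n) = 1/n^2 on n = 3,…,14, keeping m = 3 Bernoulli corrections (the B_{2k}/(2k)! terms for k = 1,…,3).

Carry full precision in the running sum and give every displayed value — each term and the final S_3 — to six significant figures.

Integral: ∫_3^14 1/x^2 dx = 0.261905.
Boundary: ½(f(3) + f(14)) = ½(0.111111 + 0.00510204) = 0.0581066.
Running total after boundary: 0.320011.
Order-1 term: 1/12 · (-0.000728863 − (-0.0740741)) = 0.00611210.
Running total after k=1: 0.326123.
Order-2 term: −1/720 · (-4.46243e-05 − (-0.0987654)) = -0.000137112.
Running total after k=2: 0.325986.
Order-3 term: 1/30240 · (-6.83024e-06 − (-0.329218)) = 1.08866e-05.

S_3 ≈ 0.325997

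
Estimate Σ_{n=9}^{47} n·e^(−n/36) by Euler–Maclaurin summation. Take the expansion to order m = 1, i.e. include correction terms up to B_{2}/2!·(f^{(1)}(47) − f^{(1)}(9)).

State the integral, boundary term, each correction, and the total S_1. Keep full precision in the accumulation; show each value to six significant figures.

∫_9^47 x·e^(−x/36) dx evaluates to 451.844.
Boundary: ½(f(9) + f(47)) = ½(7.00921 + 12.7380) = 9.87362.
Running total after boundary: 461.717.
Order-1 term: 1/12 · (-0.0828123 − 0.584101) = -0.0555761.

S_1 ≈ 461.662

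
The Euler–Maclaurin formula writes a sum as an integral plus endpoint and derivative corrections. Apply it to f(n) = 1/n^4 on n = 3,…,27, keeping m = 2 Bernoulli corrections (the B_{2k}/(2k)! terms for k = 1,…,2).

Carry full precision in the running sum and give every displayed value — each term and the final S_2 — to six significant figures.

S_2 ≈ 0.0197980

∫_3^27 1/x^4 dx evaluates to 0.0123287.
Endpoint term: (f(3) + f(27))/2 = (0.0123457 + 1.88168e-06)/2 = 0.00617378.
Running total after boundary: 0.0185025.
k=1: B_{2}/(2)! × [f^{(1)}(27) − f^{(1)}(3)] = 1/12 × (-2.78767e-07 − (-0.0164609)) = 0.00137172.
After k=1: 0.0198742.
k=2: B_{4}/(4)! × [f^{(3)}(27) − f^{(3)}(3)] = −1/720 × (-1.14719e-08 − (-0.0548697)) = -7.62079e-05.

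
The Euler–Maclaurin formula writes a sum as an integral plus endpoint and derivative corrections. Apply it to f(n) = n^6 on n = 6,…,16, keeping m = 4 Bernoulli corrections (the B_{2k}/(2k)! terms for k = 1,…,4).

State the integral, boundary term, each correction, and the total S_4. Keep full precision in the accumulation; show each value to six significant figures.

The integral term ∫_6^16 x^6 dx = 3.83079e+07.
½[f(6) + f(16)] = ½[46656.0 + 1.67772e+07] = 8.41194e+06.
Running total after boundary: 4.67199e+07.
Order-1 term: 1/12 · (6.29146e+06 − 46656.0) = 520400.
Running total after k=1: 4.72403e+07.
Order-2 term: −1/720 · (491520 − 25920.0) = -646.667.
Running total after k=2: 4.72396e+07.
Order-3 term: 1/30240 · (11520.0 − 4320.00) = 0.238095.
Running total after k=3: 4.72396e+07.
Order-4 term: −1/1209600 · (0.00000 − 0.00000) = 0.00000.

S_4 ≈ 4.72396e+07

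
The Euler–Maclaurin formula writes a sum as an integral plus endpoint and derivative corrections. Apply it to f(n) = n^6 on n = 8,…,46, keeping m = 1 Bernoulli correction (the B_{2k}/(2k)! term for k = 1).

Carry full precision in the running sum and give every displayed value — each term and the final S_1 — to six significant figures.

The integral term ∫_8^46 x^6 dx = 6.22594e+10.
Endpoint term: (f(8) + f(46))/2 = (262144 + 9.47430e+09)/2 = 4.73728e+09.
Integral + boundary = 6.69966e+10.
k=1: B_{2}/(2)! × [f^{(1)}(46) − f^{(1)}(8)] = 1/12 × (1.23578e+09 − 196608) = 1.02965e+08.

S_1 ≈ 6.70996e+10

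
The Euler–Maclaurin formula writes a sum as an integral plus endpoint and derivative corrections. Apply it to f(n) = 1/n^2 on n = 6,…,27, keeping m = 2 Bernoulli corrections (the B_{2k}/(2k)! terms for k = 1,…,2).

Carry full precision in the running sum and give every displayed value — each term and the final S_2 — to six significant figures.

The integral term ∫_6^27 1/x^2 dx = 0.129630.
Boundary: ½(f(6) + f(27)) = ½(0.0277778 + 0.00137174) = 0.0145748.
Integral + boundary = 0.144204.
k=1: B_{2}/(2)! × [f^{(1)}(27) − f^{(1)}(6)] = 1/12 × (-0.000101611 − (-0.00925926)) = 0.000763137.
Running total after k=1: 0.144968.
k=2: B_{4}/(4)! × [f^{(3)}(27) − f^{(3)}(6)] = −1/720 × (-1.67260e-06 − (-0.00308642)) = -4.28437e-06.

S_2 ≈ 0.144963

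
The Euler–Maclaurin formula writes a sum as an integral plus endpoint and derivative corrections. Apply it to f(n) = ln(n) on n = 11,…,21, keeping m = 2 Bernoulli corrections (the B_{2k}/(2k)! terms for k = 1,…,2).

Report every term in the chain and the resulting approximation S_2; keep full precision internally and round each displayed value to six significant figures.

Integral: ∫_11^21 ln(x) dx = 27.5581.
Boundary: ½(f(11) + f(21)) = ½(2.39790 + 3.04452) = 2.72121.
So far: 30.2793.
Order-1 term: 1/12 · (0.0476190 − 0.0909091) = -0.00360750.
After k=1: 30.2757.
Order-2 term: −1/720 · (0.000215959 − 0.00150263) = 1.78704e-06.

S_2 ≈ 30.2757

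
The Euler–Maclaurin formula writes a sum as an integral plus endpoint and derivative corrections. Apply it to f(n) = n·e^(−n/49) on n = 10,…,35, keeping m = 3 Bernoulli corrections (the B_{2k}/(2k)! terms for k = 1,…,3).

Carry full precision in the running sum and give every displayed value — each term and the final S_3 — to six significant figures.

S_3 ≈ 354.957

∫_10^35 x·e^(−x/49) dx evaluates to 342.356.
½[f(10) + f(35)] = ½[8.15396 + 17.1340] = 12.6440.
So far: 355.000.
Order-1 term: 1/12 · (0.139869 − 0.648988) = -0.0424266.
Running total after k=1: 354.957.
Order-2 term: −1/720 · (0.000466036 − 0.000949513) = 6.71496e-07.
Running total after k=2: 354.957.
Order-3 term: 1/30240 · (3.63939e-07 − 6.78353e-07) = -1.03973e-11.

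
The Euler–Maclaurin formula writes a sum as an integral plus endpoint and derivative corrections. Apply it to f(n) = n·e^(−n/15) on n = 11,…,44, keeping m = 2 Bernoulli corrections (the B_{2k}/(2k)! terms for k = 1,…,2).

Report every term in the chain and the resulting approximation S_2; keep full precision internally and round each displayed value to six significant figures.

∫_11^44 x·e^(−x/15) dx evaluates to 140.220.
½[f(11) + f(44)] = ½[5.28336 + 2.34165] = 3.81250.
Running total after boundary: 144.032.
Order-1 term: 1/12 · (-0.102891 − 0.128081) = -0.0192477.
Running total after k=1: 144.013.
Order-2 term: −1/720 · (1.57687e-05 − 0.00483863) = 6.69842e-06.

S_2 ≈ 144.013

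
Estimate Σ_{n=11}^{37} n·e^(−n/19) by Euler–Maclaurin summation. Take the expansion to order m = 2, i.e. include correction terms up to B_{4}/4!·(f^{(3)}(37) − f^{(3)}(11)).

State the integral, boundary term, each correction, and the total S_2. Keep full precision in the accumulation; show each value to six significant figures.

S_2 ≈ 173.390

The integral term ∫_11^37 x·e^(−x/19) dx = 167.700.
Boundary: ½(f(11) + f(37)) = ½(6.16537 + 5.27801) = 5.72169.
So far: 173.421.
Order-1 term: 1/12 · (-0.135141 − 0.235995) = -0.0309280.
Partial sum through k=1: 173.390.
Order-2 term: −1/720 · (0.000415947 − 0.00375892) = 4.64302e-06.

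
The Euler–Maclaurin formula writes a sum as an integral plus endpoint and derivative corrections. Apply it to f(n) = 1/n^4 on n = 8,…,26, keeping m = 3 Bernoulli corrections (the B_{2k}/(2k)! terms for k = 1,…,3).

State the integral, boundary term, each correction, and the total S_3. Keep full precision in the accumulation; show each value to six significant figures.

S_3 ≈ 0.000765308

Integral: ∫_8^26 1/x^4 dx = 0.000632076.
½[f(8) + f(26)] = ½[0.000244141 + 2.18830e-06] = 0.000123164.
So far: 0.000755241.
Correction k=1: B_{2}/2! · (f^{(1)}(26) − f^{(1)}(8)) = 1/12 · (-3.36661e-07 − (-0.000122070)) = 1.01445e-05.
After k=1: 0.000765385.
Correction k=2: B_{4}/4! · (f^{(3)}(26) − f^{(3)}(8)) = −1/720 · (-1.49406e-08 − (-5.72205e-05)) = -7.94521e-08.
After k=2: 0.000765306.
Correction k=3: B_{6}/6! · (f^{(5)}(26) − f^{(5)}(8)) = 1/30240 · (-1.23768e-09 − (-5.00679e-05)) = 1.65564e-09.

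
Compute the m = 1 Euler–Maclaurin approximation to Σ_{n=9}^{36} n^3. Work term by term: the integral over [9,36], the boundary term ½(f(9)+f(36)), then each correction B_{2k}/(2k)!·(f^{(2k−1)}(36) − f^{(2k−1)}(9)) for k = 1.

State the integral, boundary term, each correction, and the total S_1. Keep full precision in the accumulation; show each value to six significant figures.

The integral term ∫_9^36 x^3 dx = 418264.
½[f(9) + f(36)] = ½[729.000 + 46656.0] = 23692.5.
Integral + boundary = 441956.
Correction k=1: B_{2}/2! · (f^{(1)}(36) − f^{(1)}(9)) = 1/12 · (3888.00 − 243.000) = 303.750.

S_1 ≈ 442260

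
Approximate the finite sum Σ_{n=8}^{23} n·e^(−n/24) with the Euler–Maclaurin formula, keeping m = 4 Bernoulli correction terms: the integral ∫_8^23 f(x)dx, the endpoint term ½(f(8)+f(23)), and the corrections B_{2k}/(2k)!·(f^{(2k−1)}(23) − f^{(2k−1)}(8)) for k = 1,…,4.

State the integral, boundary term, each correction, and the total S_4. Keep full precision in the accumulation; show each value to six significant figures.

Integral: ∫_8^23 x·e^(−x/24) dx = 117.672.
Boundary: ½(f(8) + f(23)) = ½(5.73225 + 8.82123) = 7.27674.
Running total after boundary: 124.949.
Correction k=1: B_{2}/2! · (f^{(1)}(23) − f^{(1)}(8)) = 1/12 · (0.0159805 − 0.477688) = -0.0384756.
Partial sum through k=1: 124.911.
Correction k=2: B_{4}/4! · (f^{(3)}(23) − f^{(3)}(8)) = −1/720 · (0.00135945 − 0.00331727) = 2.71920e-06.
Partial sum through k=2: 124.911.
Correction k=3: B_{6}/6! · (f^{(5)}(23) − f^{(5)}(8)) = 1/30240 · (4.67215e-06 − 1.00785e-05) = -1.78782e-10.
Partial sum through k=3: 124.911.
Correction k=4: B_{8}/8! · (f^{(7)}(23) − f^{(7)}(8)) = −1/1209600 · (1.21252e-08 − 2.49963e-08) = 1.06408e-14.

S_4 ≈ 124.911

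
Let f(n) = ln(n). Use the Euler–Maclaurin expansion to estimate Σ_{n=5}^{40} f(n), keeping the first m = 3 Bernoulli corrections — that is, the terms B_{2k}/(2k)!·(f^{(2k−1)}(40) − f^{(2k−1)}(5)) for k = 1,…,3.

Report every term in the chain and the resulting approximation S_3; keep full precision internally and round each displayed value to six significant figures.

S_3 ≈ 107.143

Integral: ∫_5^40 ln(x) dx = 104.508.
½[f(5) + f(40)] = ½[1.60944 + 3.68888] = 2.64916.
Integral + boundary = 107.157.
k=1: B_{2}/(2)! × [f^{(1)}(40) − f^{(1)}(5)] = 1/12 × (0.0250000 − 0.200000) = -0.0145833.
Partial sum through k=1: 107.143.
k=2: B_{4}/(4)! × [f^{(3)}(40) − f^{(3)}(5)] = −1/720 × (3.12500e-05 − 0.0160000) = 2.21788e-05.
Partial sum through k=2: 107.143.
k=3: B_{6}/(6)! × [f^{(5)}(40) − f^{(5)}(5)] = 1/30240 × (2.34375e-07 − 0.00768000) = -2.53961e-07.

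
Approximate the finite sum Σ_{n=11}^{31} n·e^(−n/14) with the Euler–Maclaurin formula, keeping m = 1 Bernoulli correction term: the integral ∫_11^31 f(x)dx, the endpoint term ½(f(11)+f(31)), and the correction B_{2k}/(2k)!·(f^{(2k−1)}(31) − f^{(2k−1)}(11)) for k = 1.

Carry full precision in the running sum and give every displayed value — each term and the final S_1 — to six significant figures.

S_1 ≈ 94.8928

The integral term ∫_11^31 x·e^(−x/14) dx = 90.7121.
Endpoint term: (f(11) + f(31))/2 = (5.01373 + 3.38618)/2 = 4.19996.
Integral + boundary = 94.9120.
Order-1 term: 1/12 · (-0.132638 − 0.0976701) = -0.0191924.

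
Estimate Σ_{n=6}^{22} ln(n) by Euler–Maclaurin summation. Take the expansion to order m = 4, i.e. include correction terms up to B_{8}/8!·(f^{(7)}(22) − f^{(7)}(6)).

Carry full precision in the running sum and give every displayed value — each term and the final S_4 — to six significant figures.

The integral term ∫_6^22 ln(x) dx = 41.2524.
Endpoint term: (f(6) + f(22))/2 = (1.79176 + 3.09104)/2 = 2.44140.
Integral + boundary = 43.6938.
Order-1 term: 1/12 · (0.0454545 − 0.166667) = -0.0101010.
Running total after k=1: 43.6837.
Order-2 term: −1/720 · (0.000187829 − 0.00925926) = 1.25992e-05.
Running total after k=2: 43.6837.
Order-3 term: 1/30240 · (4.65691e-06 − 0.00308642) = -1.01910e-07.
Running total after k=3: 43.6837.
Order-4 term: −1/1209600 · (2.88651e-07 − 0.00257202) = 2.12610e-09.

S_4 ≈ 43.6837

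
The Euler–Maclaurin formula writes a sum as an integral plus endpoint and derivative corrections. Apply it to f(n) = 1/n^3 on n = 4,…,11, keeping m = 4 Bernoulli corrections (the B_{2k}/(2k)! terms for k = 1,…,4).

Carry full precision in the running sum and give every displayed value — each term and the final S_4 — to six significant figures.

S_4 ≈ 0.0362462

∫_4^11 1/x^3 dx evaluates to 0.0271178.
Endpoint term: (f(4) + f(11))/2 = (0.0156250 + 0.000751315)/2 = 0.00818816.
So far: 0.0353059.
Correction k=1: B_{2}/2! · (f^{(1)}(11) − f^{(1)}(4)) = 1/12 · (-0.000204904 − (-0.0117188)) = 0.000959487.
Partial sum through k=1: 0.0362654.
Correction k=2: B_{4}/4! · (f^{(3)}(11) − f^{(3)}(4)) = −1/720 · (-3.38684e-05 − (-0.0146484)) = -2.02980e-05.
Partial sum through k=2: 0.0362451.
Correction k=3: B_{6}/6! · (f^{(5)}(11) − f^{(5)}(4)) = 1/30240 · (-1.17560e-05 − (-0.0384521)) = 1.27118e-06.
Partial sum through k=3: 0.0362464.
Correction k=4: B_{8}/8! · (f^{(7)}(11) − f^{(7)}(4)) = −1/1209600 · (-6.99530e-06 − (-0.173035)) = -1.43045e-07.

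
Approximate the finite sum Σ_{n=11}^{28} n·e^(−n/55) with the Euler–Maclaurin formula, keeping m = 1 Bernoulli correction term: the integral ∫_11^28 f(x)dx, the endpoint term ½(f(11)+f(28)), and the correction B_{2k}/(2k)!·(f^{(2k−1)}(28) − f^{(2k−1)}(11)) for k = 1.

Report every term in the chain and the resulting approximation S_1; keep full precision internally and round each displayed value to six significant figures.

Integral: ∫_11^28 x·e^(−x/55) dx = 228.237.
½[f(11) + f(28)] = ½[9.00604 + 16.8292] = 12.9176.
So far: 241.155.
k=1: B_{2}/(2)! × [f^{(1)}(28) − f^{(1)}(11)] = 1/12 × (0.295057 − 0.654985) = -0.0299940.

S_1 ≈ 241.125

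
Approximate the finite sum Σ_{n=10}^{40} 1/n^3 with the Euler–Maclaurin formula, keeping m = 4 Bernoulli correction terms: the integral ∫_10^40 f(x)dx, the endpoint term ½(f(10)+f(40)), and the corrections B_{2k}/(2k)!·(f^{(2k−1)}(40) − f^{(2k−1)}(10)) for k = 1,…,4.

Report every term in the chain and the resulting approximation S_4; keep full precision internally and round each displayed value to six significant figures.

S_4 ≈ 0.00522013

∫_10^40 1/x^3 dx evaluates to 0.00468750.
½[f(10) + f(40)] = ½[0.00100000 + 1.56250e-05] = 0.000507813.
So far: 0.00519531.
k=1: B_{2}/(2)! × [f^{(1)}(40) − f^{(1)}(10)] = 1/12 × (-1.17187e-06 − (-0.000300000)) = 2.49023e-05.
Running total after k=1: 0.00522021.
k=2: B_{4}/(4)! × [f^{(3)}(40) − f^{(3)}(10)] = −1/720 × (-1.46484e-08 − (-6.00000e-05)) = -8.33130e-08.
Running total after k=2: 0.00522013.
k=3: B_{6}/(6)! × [f^{(5)}(40) − f^{(5)}(10)] = 1/30240 × (-3.84521e-10 − (-2.52000e-05)) = 8.33321e-10.
Running total after k=3: 0.00522013.
k=4: B_{8}/(8)! × [f^{(7)}(40) − f^{(7)}(10)] = −1/1209600 × (-1.73035e-11 − (-1.81440e-05)) = -1.50000e-11.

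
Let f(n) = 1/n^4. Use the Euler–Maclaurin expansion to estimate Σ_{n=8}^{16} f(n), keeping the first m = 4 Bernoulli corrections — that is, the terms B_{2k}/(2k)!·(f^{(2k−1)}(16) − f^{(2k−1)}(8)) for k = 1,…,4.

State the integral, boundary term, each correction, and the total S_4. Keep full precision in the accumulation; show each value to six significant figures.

S_4 ≈ 0.000709139

Integral: ∫_8^16 1/x^4 dx = 0.000569661.
Boundary: ½(f(8) + f(16)) = ½(0.000244141 + 1.52588e-05) = 0.000129700.
Integral + boundary = 0.000699361.
Order-1 term: 1/12 · (-3.81470e-06 − (-0.000122070)) = 9.85463e-06.
Running total after k=1: 0.000709216.
Order-2 term: −1/720 · (-4.47035e-07 − (-5.72205e-05)) = -7.88520e-08.
Running total after k=2: 0.000709137.
Order-3 term: 1/30240 · (-9.77889e-08 − (-5.00679e-05)) = 1.65245e-09.
Running total after k=3: 0.000709139.
Order-4 term: −1/1209600 · (-3.43789e-08 − (-7.04080e-05)) = -5.81792e-11.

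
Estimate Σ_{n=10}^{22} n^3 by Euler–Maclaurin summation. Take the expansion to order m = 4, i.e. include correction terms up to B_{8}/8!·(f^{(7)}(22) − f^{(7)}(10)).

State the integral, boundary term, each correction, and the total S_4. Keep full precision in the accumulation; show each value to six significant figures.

S_4 ≈ 61984.0

Integral: ∫_10^22 x^3 dx = 56064.0.
Boundary: ½(f(10) + f(22)) = ½(1000.00 + 10648.0) = 5824.00.
Integral + boundary = 61888.0.
Order-1 term: 1/12 · (1452.00 − 300.000) = 96.0000.
Partial sum through k=1: 61984.0.
Order-2 term: −1/720 · (6.00000 − 6.00000) = 0.00000.
Partial sum through k=2: 61984.0.
Order-3 term: 1/30240 · (0.00000 − 0.00000) = 0.00000.
Partial sum through k=3: 61984.0.
Order-4 term: −1/1209600 · (0.00000 − 0.00000) = 0.00000.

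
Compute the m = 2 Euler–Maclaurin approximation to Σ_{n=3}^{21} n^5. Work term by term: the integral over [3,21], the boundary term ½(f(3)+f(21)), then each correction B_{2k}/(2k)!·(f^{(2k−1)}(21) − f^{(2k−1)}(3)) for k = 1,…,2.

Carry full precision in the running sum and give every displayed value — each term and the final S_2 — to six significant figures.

S_2 ≈ 1.64174e+07

The integral term ∫_3^21 x^5 dx = 1.42942e+07.
Endpoint term: (f(3) + f(21))/2 = (243.000 + 4.08410e+06)/2 = 2.04217e+06.
Integral + boundary = 1.63364e+07.
k=1: B_{2}/(2)! × [f^{(1)}(21) − f^{(1)}(3)] = 1/12 × (972405 − 405.000) = 81000.0.
Running total after k=1: 1.64174e+07.
k=2: B_{4}/(4)! × [f^{(3)}(21) − f^{(3)}(3)] = −1/720 × (26460.0 − 540.000) = -36.0000.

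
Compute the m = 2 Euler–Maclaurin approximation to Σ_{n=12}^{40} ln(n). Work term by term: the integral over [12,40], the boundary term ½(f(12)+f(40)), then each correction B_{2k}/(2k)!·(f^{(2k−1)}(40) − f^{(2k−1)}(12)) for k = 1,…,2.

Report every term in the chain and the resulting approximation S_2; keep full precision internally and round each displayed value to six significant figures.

S_2 ≈ 92.8183

The integral term ∫_12^40 ln(x) dx = 89.7363.
Endpoint term: (f(12) + f(40))/2 = (2.48491 + 3.68888)/2 = 3.08689.
Integral + boundary = 92.8232.
Order-1 term: 1/12 · (0.0250000 − 0.0833333) = -0.00486111.
Partial sum through k=1: 92.8183.
Order-2 term: −1/720 · (3.12500e-05 − 0.00115741) = 1.56411e-06.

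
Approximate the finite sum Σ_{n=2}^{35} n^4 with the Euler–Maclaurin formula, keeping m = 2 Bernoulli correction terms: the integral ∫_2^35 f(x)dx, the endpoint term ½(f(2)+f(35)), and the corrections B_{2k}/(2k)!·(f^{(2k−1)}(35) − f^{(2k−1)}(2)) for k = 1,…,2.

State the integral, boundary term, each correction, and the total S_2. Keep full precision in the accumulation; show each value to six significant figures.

Integral: ∫_2^35 x^4 dx = 1.05044e+07.
Endpoint term: (f(2) + f(35))/2 = (16.0000 + 1.50062e+06)/2 = 750320.
So far: 1.12547e+07.
k=1: B_{2}/(2)! × [f^{(1)}(35) − f^{(1)}(2)] = 1/12 × (171500 − 32.0000) = 14289.0.
Running total after k=1: 1.12690e+07.
k=2: B_{4}/(4)! × [f^{(3)}(35) − f^{(3)}(2)] = −1/720 × (840.000 − 48.0000) = -1.10000.

S_2 ≈ 1.12690e+07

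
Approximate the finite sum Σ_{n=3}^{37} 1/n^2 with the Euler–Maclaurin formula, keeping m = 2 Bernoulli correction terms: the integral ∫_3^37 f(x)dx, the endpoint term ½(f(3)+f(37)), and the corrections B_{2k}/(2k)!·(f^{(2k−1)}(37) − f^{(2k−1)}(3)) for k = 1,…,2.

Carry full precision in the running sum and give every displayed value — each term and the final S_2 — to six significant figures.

∫_3^37 1/x^2 dx evaluates to 0.306306.
Boundary: ½(f(3) + f(37)) = ½(0.111111 + 0.000730460) = 0.0559208.
Integral + boundary = 0.362227.
Correction k=1: B_{2}/2! · (f^{(1)}(37) − f^{(1)}(3)) = 1/12 · (-3.94843e-05 − (-0.0740741)) = 0.00616955.
Partial sum through k=1: 0.368397.
Correction k=2: B_{4}/4! · (f^{(3)}(37) − f^{(3)}(3)) = −1/720 · (-3.46101e-07 − (-0.0987654)) = -0.000137174.

S_2 ≈ 0.368259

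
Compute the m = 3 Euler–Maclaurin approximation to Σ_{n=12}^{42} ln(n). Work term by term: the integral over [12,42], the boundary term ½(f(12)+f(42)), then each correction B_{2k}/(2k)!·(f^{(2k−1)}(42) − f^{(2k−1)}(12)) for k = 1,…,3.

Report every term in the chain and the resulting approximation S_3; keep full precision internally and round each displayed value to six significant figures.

∫_12^42 ln(x) dx evaluates to 97.1632.
Endpoint term: (f(12) + f(42))/2 = (2.48491 + 3.73767)/2 = 3.11129.
Integral + boundary = 100.275.
Order-1 term: 1/12 · (0.0238095 − 0.0833333) = -0.00496032.
After k=1: 100.270.
Order-2 term: −1/720 · (2.69949e-05 − 0.00115741) = 1.57002e-06.
After k=2: 100.270.
Order-3 term: 1/30240 · (1.83639e-07 − 9.64506e-05) = -3.18343e-09.

S_3 ≈ 100.270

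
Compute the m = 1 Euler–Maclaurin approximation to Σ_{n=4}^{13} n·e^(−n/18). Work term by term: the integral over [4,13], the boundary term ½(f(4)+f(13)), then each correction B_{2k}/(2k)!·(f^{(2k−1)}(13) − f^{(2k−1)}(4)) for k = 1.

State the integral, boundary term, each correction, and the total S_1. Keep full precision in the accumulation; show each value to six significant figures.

The integral term ∫_4^13 x·e^(−x/18) dx = 46.0872.
Boundary: ½(f(4) + f(13)) = ½(3.20295 + 6.31373) = 4.75834.
Running total after boundary: 50.8455.
Correction k=1: B_{2}/2! · (f^{(1)}(13) − f^{(1)}(4)) = 1/12 · (0.134909 − 0.622796) = -0.0406572.

S_1 ≈ 50.8048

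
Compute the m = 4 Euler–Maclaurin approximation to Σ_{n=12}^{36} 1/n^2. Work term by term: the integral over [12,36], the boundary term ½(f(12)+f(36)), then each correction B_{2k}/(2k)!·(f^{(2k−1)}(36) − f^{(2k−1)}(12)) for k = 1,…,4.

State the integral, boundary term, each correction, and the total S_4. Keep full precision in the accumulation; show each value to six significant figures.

S_4 ≈ 0.0595063

Integral: ∫_12^36 1/x^2 dx = 0.0555556.
Endpoint term: (f(12) + f(36))/2 = (0.00694444 + 0.000771605)/2 = 0.00385802.
So far: 0.0594136.
k=1: B_{2}/(2)! × [f^{(1)}(36) − f^{(1)}(12)] = 1/12 × (-4.28669e-05 − (-0.00115741)) = 9.28784e-05.
Partial sum through k=1: 0.0595065.
k=2: B_{4}/(4)! × [f^{(3)}(36) − f^{(3)}(12)] = −1/720 × (-3.96916e-07 − (-9.64506e-05)) = -1.33408e-07.
Partial sum through k=2: 0.0595063.
k=3: B_{6}/(6)! × [f^{(5)}(36) − f^{(5)}(12)] = 1/30240 × (-9.18787e-09 − (-2.00939e-05)) = 6.64176e-10.
Partial sum through k=3: 0.0595063.
k=4: B_{8}/(8)! × [f^{(7)}(36) − f^{(7)}(12)] = −1/1209600 × (-3.97007e-10 − (-7.81429e-06)) = -6.45990e-12.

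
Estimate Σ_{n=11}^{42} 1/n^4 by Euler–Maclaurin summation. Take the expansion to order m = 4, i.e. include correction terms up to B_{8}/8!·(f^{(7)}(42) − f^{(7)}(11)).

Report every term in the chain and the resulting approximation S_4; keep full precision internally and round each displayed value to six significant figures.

S_4 ≈ 0.000282309

The integral term ∫_11^42 1/x^4 dx = 0.000245939.
Boundary: ½(f(11) + f(42)) = ½(6.83013e-05 + 3.21368e-07) = 3.43114e-05.
Running total after boundary: 0.000280250.
k=1: B_{2}/(2)! × [f^{(1)}(42) − f^{(1)}(11)] = 1/12 × (-3.06065e-08 − (-2.48369e-05)) = 2.06719e-06.
After k=1: 0.000282318.
k=2: B_{4}/(4)! × [f^{(3)}(42) − f^{(3)}(11)] = −1/720 × (-5.20519e-10 − (-6.15790e-06)) = -8.55191e-09.
After k=2: 0.000282309.
k=3: B_{6}/(6)! × [f^{(5)}(42) − f^{(5)}(11)] = 1/30240 × (-1.65244e-11 − (-2.84994e-06)) = 9.42434e-11.
After k=3: 0.000282309.
k=4: B_{8}/(8)! × [f^{(7)}(42) − f^{(7)}(11)] = −1/1209600 × (-8.43082e-13 − (-2.11979e-06)) = -1.75247e-12.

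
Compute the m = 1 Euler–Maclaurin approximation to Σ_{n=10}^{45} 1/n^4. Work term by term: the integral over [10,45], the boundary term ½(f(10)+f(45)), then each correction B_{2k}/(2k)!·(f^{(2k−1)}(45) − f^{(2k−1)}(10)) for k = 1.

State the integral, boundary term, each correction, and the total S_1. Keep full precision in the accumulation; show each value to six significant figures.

S_1 ≈ 0.000383129

∫_10^45 1/x^4 dx evaluates to 0.000329675.
Boundary: ½(f(10) + f(45)) = ½(0.000100000 + 2.43865e-07) = 5.01219e-05.
Integral + boundary = 0.000379797.
Correction k=1: B_{2}/2! · (f^{(1)}(45) − f^{(1)}(10)) = 1/12 · (-2.16769e-08 − (-4.00000e-05)) = 3.33153e-06.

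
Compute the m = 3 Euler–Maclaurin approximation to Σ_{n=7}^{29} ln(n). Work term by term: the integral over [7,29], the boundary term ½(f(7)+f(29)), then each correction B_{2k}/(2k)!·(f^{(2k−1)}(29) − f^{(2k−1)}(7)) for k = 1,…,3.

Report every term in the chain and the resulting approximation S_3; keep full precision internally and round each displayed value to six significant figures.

∫_7^29 ln(x) dx evaluates to 62.0302.
Boundary: ½(f(7) + f(29)) = ½(1.94591 + 3.36730) = 2.65660.
Running total after boundary: 64.6868.
Order-1 term: 1/12 · (0.0344828 − 0.142857) = -0.00903120.
Running total after k=1: 64.6778.
Order-2 term: −1/720 · (8.20042e-05 − 0.00583090) = 7.98458e-06.
Running total after k=2: 64.6778.
Order-3 term: 1/30240 · (1.17010e-06 − 0.00142798) = -4.71827e-08.

S_3 ≈ 64.6778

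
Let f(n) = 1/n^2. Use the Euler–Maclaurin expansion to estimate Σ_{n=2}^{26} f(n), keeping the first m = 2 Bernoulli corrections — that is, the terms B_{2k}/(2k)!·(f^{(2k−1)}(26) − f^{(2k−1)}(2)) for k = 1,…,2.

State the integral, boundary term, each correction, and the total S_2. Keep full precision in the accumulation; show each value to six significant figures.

S_2 ≈ 0.607060

Integral: ∫_2^26 1/x^2 dx = 0.461538.
Boundary: ½(f(2) + f(26)) = ½(0.250000 + 0.00147929) = 0.125740.
So far: 0.587278.
k=1: B_{2}/(2)! × [f^{(1)}(26) − f^{(1)}(2)] = 1/12 × (-0.000113792 − (-0.250000)) = 0.0208239.
After k=1: 0.608102.
k=2: B_{4}/(4)! × [f^{(3)}(26) − f^{(3)}(2)] = −1/720 × (-2.01997e-06 − (-0.750000)) = -0.00104166.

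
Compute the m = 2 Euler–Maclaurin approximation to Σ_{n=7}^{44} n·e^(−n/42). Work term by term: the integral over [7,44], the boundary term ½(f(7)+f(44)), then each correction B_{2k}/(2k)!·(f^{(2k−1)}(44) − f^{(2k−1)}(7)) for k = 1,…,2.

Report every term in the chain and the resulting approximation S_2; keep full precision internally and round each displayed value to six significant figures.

S_2 ≈ 485.691

The integral term ∫_7^44 x·e^(−x/42) dx = 475.071.
½[f(7) + f(44)] = ½[5.92537 + 15.4340] = 10.6797.
So far: 485.751.
Correction k=1: B_{2}/2! · (f^{(1)}(44) − f^{(1)}(7)) = 1/12 · (-0.0167034 − 0.705401) = -0.0601754.
Running total after k=1: 485.691.
Correction k=2: B_{4}/4! · (f^{(3)}(44) − f^{(3)}(7)) = −1/720 · (0.000388232 − 0.00135962) = 1.34915e-06.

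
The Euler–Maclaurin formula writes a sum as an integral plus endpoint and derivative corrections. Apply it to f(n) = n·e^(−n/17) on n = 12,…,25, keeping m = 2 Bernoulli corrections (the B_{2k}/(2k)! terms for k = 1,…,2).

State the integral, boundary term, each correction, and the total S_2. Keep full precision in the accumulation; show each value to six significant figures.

S_2 ≈ 85.1237

Integral: ∫_12^25 x·e^(−x/17) dx = 79.3104.
Boundary: ½(f(12) + f(25)) = ½(5.92407 + 5.74476) = 5.83442.
Running total after boundary: 85.1448.
Order-1 term: 1/12 · (-0.108137 − 0.145198) = -0.0211112.
After k=1: 85.1237.
Order-2 term: −1/720 · (0.00121607 − 0.00391884) = 3.75384e-06.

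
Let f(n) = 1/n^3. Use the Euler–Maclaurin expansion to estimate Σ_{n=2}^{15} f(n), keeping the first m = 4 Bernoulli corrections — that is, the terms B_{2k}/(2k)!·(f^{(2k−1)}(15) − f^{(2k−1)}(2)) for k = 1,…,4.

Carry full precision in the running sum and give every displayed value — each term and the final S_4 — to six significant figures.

S_4 ≈ 0.199923

Integral: ∫_2^15 1/x^3 dx = 0.122778.
Endpoint term: (f(2) + f(15))/2 = (0.125000 + 0.000296296)/2 = 0.0626481.
So far: 0.185426.
Correction k=1: B_{2}/2! · (f^{(1)}(15) − f^{(1)}(2)) = 1/12 · (-5.92593e-05 − (-0.187500)) = 0.0156201.
After k=1: 0.201046.
Correction k=2: B_{4}/4! · (f^{(3)}(15) − f^{(3)}(2)) = −1/720 · (-5.26749e-06 − (-0.937500)) = -0.00130208.
After k=2: 0.199744.
Correction k=3: B_{6}/6! · (f^{(5)}(15) − f^{(5)}(2)) = 1/30240 · (-9.83265e-07 − (-9.84375)) = 0.000325521.
After k=3: 0.200069.
Correction k=4: B_{8}/8! · (f^{(7)}(15) − f^{(7)}(2)) = −1/1209600 · (-3.14645e-07 − (-177.188)) = -0.000146484.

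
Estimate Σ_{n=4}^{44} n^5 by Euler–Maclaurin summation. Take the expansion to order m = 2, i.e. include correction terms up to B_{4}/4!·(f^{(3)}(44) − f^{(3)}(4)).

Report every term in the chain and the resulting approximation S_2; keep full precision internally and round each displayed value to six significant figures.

S_2 ≈ 1.29341e+09

Integral: ∫_4^44 x^5 dx = 1.20938e+09.
Boundary: ½(f(4) + f(44)) = ½(1024.00 + 1.64916e+08) = 8.24586e+07.
Integral + boundary = 1.29184e+09.
Correction k=1: B_{2}/2! · (f^{(1)}(44) − f^{(1)}(4)) = 1/12 · (1.87405e+07 − 1280.00) = 1.56160e+06.
Running total after k=1: 1.29341e+09.
Correction k=2: B_{4}/4! · (f^{(3)}(44) − f^{(3)}(4)) = −1/720 · (116160 − 960.000) = -160.000.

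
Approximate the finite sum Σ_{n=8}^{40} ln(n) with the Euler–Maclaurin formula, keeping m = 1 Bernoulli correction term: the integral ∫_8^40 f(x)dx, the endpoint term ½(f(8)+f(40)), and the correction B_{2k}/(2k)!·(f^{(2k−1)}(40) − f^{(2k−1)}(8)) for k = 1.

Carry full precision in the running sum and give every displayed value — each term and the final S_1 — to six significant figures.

Integral: ∫_8^40 ln(x) dx = 98.9196.
½[f(8) + f(40)] = ½[2.07944 + 3.68888] = 2.88416.
Running total after boundary: 101.804.
Correction k=1: B_{2}/2! · (f^{(1)}(40) − f^{(1)}(8)) = 1/12 · (0.0250000 − 0.125000) = -0.00833333.

S_1 ≈ 101.795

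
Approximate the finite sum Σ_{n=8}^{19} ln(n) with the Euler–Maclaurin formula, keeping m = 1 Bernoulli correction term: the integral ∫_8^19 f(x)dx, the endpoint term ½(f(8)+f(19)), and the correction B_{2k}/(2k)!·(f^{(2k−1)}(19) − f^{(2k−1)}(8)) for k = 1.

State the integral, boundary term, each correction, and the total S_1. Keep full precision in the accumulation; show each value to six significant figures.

Integral: ∫_8^19 ln(x) dx = 28.3088.
Boundary: ½(f(8) + f(19)) = ½(2.07944 + 2.94444) = 2.51194.
Integral + boundary = 30.8207.
Correction k=1: B_{2}/2! · (f^{(1)}(19) − f^{(1)}(8)) = 1/12 · (0.0526316 − 0.125000) = -0.00603070.

S_1 ≈ 30.8147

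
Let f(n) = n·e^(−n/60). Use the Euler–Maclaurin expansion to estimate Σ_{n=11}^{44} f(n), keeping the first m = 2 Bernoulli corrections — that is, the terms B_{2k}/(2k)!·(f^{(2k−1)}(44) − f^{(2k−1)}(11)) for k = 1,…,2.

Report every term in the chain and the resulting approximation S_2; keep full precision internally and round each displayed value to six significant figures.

S_2 ≈ 564.404

The integral term ∫_11^44 x·e^(−x/60) dx = 549.305.
½[f(11) + f(44)] = ½[9.15740 + 21.1334] = 15.1454.
So far: 564.450.
k=1: B_{2}/(2)! × [f^{(1)}(44) − f^{(1)}(11)] = 1/12 × (0.128081 − 0.679867) = -0.0459822.
After k=1: 564.404.
k=2: B_{4}/(4)! × [f^{(3)}(44) − f^{(3)}(11)] = −1/720 × (0.000302414 − 0.000651347) = 4.84628e-07.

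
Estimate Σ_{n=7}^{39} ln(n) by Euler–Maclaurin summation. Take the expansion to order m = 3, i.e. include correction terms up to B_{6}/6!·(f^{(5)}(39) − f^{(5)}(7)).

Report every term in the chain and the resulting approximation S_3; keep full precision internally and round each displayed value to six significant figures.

S_3 ≈ 100.053

∫_7^39 ln(x) dx evaluates to 97.2575.
Boundary: ½(f(7) + f(39)) = ½(1.94591 + 3.66356) = 2.80474.
Integral + boundary = 100.062.
Order-1 term: 1/12 · (0.0256410 − 0.142857) = -0.00976801.
Running total after k=1: 100.053.
Order-2 term: −1/720 · (3.37160e-05 − 0.00583090) = 8.05165e-06.
Running total after k=2: 100.053.
Order-3 term: 1/30240 · (2.66004e-07 − 0.00142798) = -4.72126e-08.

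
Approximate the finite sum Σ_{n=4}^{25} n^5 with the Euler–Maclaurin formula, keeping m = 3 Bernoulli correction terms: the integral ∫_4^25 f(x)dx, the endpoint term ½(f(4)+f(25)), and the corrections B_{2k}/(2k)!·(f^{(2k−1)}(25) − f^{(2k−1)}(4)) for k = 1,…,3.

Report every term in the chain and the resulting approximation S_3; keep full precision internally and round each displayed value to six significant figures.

S_3 ≈ 4.57353e+07

∫_4^25 x^5 dx evaluates to 4.06894e+07.
Endpoint term: (f(4) + f(25))/2 = (1024.00 + 9.76562e+06)/2 = 4.88332e+06.
So far: 4.55727e+07.
Correction k=1: B_{2}/2! · (f^{(1)}(25) − f^{(1)}(4)) = 1/12 · (1.95312e+06 − 1280.00) = 162654.
Running total after k=1: 4.57354e+07.
Correction k=2: B_{4}/4! · (f^{(3)}(25) − f^{(3)}(4)) = −1/720 · (37500.0 − 960.000) = -50.7500.
Running total after k=2: 4.57353e+07.
Correction k=3: B_{6}/6! · (f^{(5)}(25) − f^{(5)}(4)) = 1/30240 · (120.000 − 120.000) = 0.00000.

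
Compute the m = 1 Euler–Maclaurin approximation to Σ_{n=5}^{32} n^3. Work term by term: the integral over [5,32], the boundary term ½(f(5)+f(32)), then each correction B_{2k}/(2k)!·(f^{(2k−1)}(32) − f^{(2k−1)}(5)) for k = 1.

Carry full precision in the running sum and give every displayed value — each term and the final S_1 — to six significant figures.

∫_5^32 x^3 dx evaluates to 261988.
½[f(5) + f(32)] = ½[125.000 + 32768.0] = 16446.5.
Integral + boundary = 278434.
Correction k=1: B_{2}/2! · (f^{(1)}(32) − f^{(1)}(5)) = 1/12 · (3072.00 − 75.0000) = 249.750.

S_1 ≈ 278684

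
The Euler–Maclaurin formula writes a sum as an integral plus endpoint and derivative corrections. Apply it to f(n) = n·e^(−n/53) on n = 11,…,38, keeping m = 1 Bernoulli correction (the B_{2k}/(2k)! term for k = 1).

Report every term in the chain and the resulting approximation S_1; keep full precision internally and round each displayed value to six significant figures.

S_1 ≈ 415.253

∫_11^38 x·e^(−x/53) dx evaluates to 401.550.
½[f(11) + f(38)] = ½[8.93832 + 18.5525] = 13.7454.
So far: 415.296.
k=1: B_{2}/(2)! × [f^{(1)}(38) − f^{(1)}(11)] = 1/12 × (0.138177 − 0.643927) = -0.0421459.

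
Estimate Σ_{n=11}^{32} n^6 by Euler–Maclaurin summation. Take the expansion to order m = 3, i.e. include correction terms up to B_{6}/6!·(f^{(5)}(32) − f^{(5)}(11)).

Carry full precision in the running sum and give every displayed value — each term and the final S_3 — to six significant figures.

Integral: ∫_11^32 x^6 dx = 4.90575e+09.
½[f(11) + f(32)] = ½[1.77156e+06 + 1.07374e+09] = 5.37757e+08.
Integral + boundary = 5.44351e+09.
Order-1 term: 1/12 · (2.01327e+08 − 966306) = 1.66967e+07.
After k=1: 5.46020e+09.
Order-2 term: −1/720 · (3.93216e+06 − 159720) = -5239.50.
After k=2: 5.46020e+09.
Order-3 term: 1/30240 · (23040.0 − 7920.00) = 0.500000.

S_3 ≈ 5.46020e+09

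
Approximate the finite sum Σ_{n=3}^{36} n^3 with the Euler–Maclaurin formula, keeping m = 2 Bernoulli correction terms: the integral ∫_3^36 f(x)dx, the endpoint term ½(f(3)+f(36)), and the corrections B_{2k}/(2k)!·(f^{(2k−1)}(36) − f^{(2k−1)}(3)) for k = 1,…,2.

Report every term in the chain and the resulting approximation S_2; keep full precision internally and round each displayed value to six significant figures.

S_2 ≈ 443547

Integral: ∫_3^36 x^3 dx = 419884.
Boundary: ½(f(3) + f(36)) = ½(27.0000 + 46656.0) = 23341.5.
Integral + boundary = 443225.
k=1: B_{2}/(2)! × [f^{(1)}(36) − f^{(1)}(3)] = 1/12 × (3888.00 − 27.0000) = 321.750.
Running total after k=1: 443547.
k=2: B_{4}/(4)! × [f^{(3)}(36) − f^{(3)}(3)] = −1/720 × (6.00000 − 6.00000) = 0.00000.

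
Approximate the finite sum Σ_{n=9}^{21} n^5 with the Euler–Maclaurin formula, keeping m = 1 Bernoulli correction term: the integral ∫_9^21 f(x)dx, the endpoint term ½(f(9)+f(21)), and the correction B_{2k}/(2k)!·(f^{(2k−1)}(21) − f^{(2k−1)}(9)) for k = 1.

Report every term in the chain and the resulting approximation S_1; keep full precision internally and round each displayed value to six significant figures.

Integral: ∫_9^21 x^5 dx = 1.42058e+07.
½[f(9) + f(21)] = ½[59049.0 + 4.08410e+06] = 2.07158e+06.
So far: 1.62774e+07.
Order-1 term: 1/12 · (972405 − 32805.0) = 78300.0.

S_1 ≈ 1.63557e+07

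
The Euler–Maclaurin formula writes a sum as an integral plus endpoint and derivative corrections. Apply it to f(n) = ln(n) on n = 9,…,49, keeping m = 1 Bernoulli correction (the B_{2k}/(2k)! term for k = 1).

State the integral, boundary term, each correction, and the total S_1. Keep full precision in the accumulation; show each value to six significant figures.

S_1 ≈ 133.961

Integral: ∫_9^49 ln(x) dx = 130.924.
Endpoint term: (f(9) + f(49))/2 = (2.19722 + 3.89182)/2 = 3.04452.
Integral + boundary = 133.969.
Order-1 term: 1/12 · (0.0204082 − 0.111111) = -0.00755858.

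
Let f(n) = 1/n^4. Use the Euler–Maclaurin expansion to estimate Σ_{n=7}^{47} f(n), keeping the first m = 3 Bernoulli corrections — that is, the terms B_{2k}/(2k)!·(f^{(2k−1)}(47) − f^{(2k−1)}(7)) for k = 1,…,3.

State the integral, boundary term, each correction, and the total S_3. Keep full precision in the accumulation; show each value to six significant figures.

∫_7^47 1/x^4 dx evaluates to 0.000968607.
Boundary: ½(f(7) + f(47)) = ½(0.000416493 + 2.04931e-07) = 0.000208349.
Running total after boundary: 0.00117696.
k=1: B_{2}/(2)! × [f^{(1)}(47) − f^{(1)}(7)] = 1/12 × (-1.74410e-08 − (-0.000237996)) = 1.98316e-05.
Running total after k=1: 0.00119679.
k=2: B_{4}/(4)! × [f^{(3)}(47) − f^{(3)}(7)] = −1/720 × (-2.36862e-10 − (-0.000145712)) = -2.02377e-07.
Running total after k=2: 0.00119658.
k=3: B_{6}/(6)! × [f^{(5)}(47) − f^{(5)}(7)] = 1/30240 × (-6.00466e-12 − (-0.000166528)) = 5.50687e-09.

S_3 ≈ 0.00119659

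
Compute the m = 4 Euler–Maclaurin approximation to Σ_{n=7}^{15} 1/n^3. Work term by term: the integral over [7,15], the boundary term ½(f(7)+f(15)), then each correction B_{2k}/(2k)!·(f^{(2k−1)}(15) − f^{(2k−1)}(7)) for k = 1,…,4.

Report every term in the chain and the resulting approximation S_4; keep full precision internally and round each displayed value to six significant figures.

S_4 ≈ 0.00968623

∫_7^15 1/x^3 dx evaluates to 0.00798186.
½[f(7) + f(15)] = ½[0.00291545 + 0.000296296] = 0.00160587.
Integral + boundary = 0.00958773.
k=1: B_{2}/(2)! × [f^{(1)}(15) − f^{(1)}(7)] = 1/12 × (-5.92593e-05 − (-0.00124948)) = 9.91850e-05.
After k=1: 0.00968692.
k=2: B_{4}/(4)! × [f^{(3)}(15) − f^{(3)}(7)] = −1/720 × (-5.26749e-06 − (-0.000509992)) = -7.01006e-07.
After k=2: 0.00968622.
k=3: B_{6}/(6)! × [f^{(5)}(15) − f^{(5)}(7)] = 1/30240 × (-9.83265e-07 − (-0.000437136)) = 1.44230e-08.
After k=3: 0.00968623.
k=4: B_{8}/(8)! × [f^{(7)}(15) − f^{(7)}(7)] = −1/1209600 × (-3.14645e-07 − (-0.000642322)) = -5.30760e-10.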